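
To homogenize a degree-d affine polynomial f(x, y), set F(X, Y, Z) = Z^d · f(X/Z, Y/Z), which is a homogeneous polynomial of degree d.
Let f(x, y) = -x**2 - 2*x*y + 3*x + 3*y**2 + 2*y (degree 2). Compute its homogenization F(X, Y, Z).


F(X, Y, Z) = -X**2 - 2*X*Y + 3*X*Z + 3*Y**2 + 2*Y*Z

deg(f) = 2.
Substitute x = X/Z, y = Y/Z into f, then multiply by Z^2.
  monomial -1·x^2·y^0 ↦ -1·X^2·Y^0·Z^0.
  monomial -2·x^1·y^1 ↦ -2·X^1·Y^1·Z^0.
  monomial 3·x^1·y^0 ↦ 3·X^1·Y^0·Z^1.
  monomial 3·x^0·y^2 ↦ 3·X^0·Y^2·Z^0.
  monomial 2·x^0·y^1 ↦ 2·X^0·Y^1·Z^1.
Collecting: F(X, Y, Z) = -X**2 - 2*X*Y + 3*X*Z + 3*Y**2 + 2*Y*Z.


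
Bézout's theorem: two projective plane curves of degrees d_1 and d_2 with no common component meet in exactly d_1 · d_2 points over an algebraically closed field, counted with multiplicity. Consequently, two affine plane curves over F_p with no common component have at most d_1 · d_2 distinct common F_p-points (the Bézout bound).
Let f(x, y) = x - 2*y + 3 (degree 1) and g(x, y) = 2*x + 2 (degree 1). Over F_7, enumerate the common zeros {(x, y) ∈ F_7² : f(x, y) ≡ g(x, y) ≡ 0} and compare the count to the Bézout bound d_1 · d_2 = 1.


Common zeros: {(6, 1)}; count = 1; Bézout bound = 1.

deg(f) = 1, deg(g) = 1, so Bézout bound = 1.
Scan x ∈ F_7. For each x, list the y ∈ F_7 with f(x, y) ≡ 0 and those with g(x, y) ≡ 0 (mod 7); the common zeros in that column are the intersection.
  x = 0: f ≡ 0 at y ∈ {5}; g ≡ 0 at y ∈ ∅; common: ∅.
  x = 1: f ≡ 0 at y ∈ {2}; g ≡ 0 at y ∈ ∅; common: ∅.
  x = 2: f ≡ 0 at y ∈ {6}; g ≡ 0 at y ∈ ∅; common: ∅.
  x = 3: f ≡ 0 at y ∈ {3}; g ≡ 0 at y ∈ ∅; common: ∅.
  x = 4: f ≡ 0 at y ∈ {0}; g ≡ 0 at y ∈ ∅; common: ∅.
  x = 5: f ≡ 0 at y ∈ {4}; g ≡ 0 at y ∈ ∅; common: ∅.
  x = 6: f ≡ 0 at y ∈ {1}; g ≡ 0 at y ∈ {0, 1, 2, 3, 4, 5, 6}; common: {1}.
Collecting: common zeros = {(6, 1)}, so the count is 1.
Comparison with the Bézout bound: 1 ≤ 1 = deg(f)·deg(g), as expected for curves with no common component (the bound is attained).


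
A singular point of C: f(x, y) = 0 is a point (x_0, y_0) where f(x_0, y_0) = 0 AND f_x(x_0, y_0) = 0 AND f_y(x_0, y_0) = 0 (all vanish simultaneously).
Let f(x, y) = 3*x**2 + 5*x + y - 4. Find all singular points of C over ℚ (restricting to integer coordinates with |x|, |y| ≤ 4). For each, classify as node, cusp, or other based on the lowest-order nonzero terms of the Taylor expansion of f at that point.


No singular points in the scanned grid; C is smooth there.

Compute partial derivatives:
  f_x = 6*x + 5.
  f_y = 1.
f_y = 1 is a nonzero constant, so f_y never vanishes: no point (x, y) can satisfy f = f_x = f_y = 0. In particular no (x, y) ∈ {−4, ..., 4}² is singular; the curve is smooth.


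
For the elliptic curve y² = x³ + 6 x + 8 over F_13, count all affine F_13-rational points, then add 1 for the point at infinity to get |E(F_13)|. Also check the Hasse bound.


Affine points = {(3, 1), (3, 12), (6, 0), (7, 4), (7, 9), (8, 3), (8, 10), (11, 1), (11, 12), (12, 1), (12, 12)}; affine count = 11; |E(F_13)| = 12.

Discriminant check: Δ ∝ 4a³ + 27b² = 4·6³ + 27·8² = 4·216 + 27·64 ≡ 5 (mod 13). Nonzero ⇒ E is nonsingular.
For each x ∈ F_13, compute rhs = x³ + 6·x + 8 mod 13, then count y ∈ F_13 with y² ≡ rhs.
  x = 0: rhs = 8, matching y values: none (0 points).
  x = 1: rhs = 2, matching y values: none (0 points).
  x = 2: rhs = 2, matching y values: none (0 points).
  x = 3: rhs = 1, matching y values: 1, 12 (2 points).
  x = 4: rhs = 5, matching y values: none (0 points).
  x = 5: rhs = 7, matching y values: none (0 points).
  x = 6: rhs = 0, matching y values: 0 (1 points).
  x = 7: rhs = 3, matching y values: 4, 9 (2 points).
  x = 8: rhs = 9, matching y values: 3, 10 (2 points).
  x = 9: rhs = 11, matching y values: none (0 points).
  x = 10: rhs = 2, matching y values: none (0 points).
  x = 11: rhs = 1, matching y values: 1, 12 (2 points).
  x = 12: rhs = 1, matching y values: 1, 12 (2 points).
Total affine count: 11.
Full point count |E(F_13)| = 11 + 1 = 12.
Hasse bound: |12 − (13+1)| = |-2| = 2 ≤ 2√13 ≈ 7.2111 ✓.


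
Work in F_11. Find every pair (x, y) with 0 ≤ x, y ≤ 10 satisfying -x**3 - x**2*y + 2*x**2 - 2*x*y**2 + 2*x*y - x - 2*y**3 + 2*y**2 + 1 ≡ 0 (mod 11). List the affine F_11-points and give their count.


Affine F_11-points: {(1, 1), (3, 0), (3, 3), (3, 6), (4, 8), (6, 2), (7, 2), (8, 3), (8, 4), (8, 8), (9, 2), (9, 5), (9, 7), (10, 3), (10, 7)}; count = 15.

For each of the 121 pairs (x, y) ∈ F_11², evaluate f(x, y) mod 11. Record the zeros.
  x = 0: [0↦1, 1↦1, 2↦4, 3↦9, 4↦4, 5↦10, 6↦4, 7↦7, 8↦7, 9↦3, 10↦5]  zeros at y ∈ ∅
  x = 1: [0↦1, 1↦0, 2↦9, 3↦5, 4↦9, 5↦9, 6↦4, 7↦4, 8↦8, 9↦4, 10↦2]  zeros at y ∈ {1}
  x = 2: [0↦10, 1↦6, 2↦8, 3↦4, 4↦4, 5↦7, 6↦1, 7↦7, 8↦2, 9↦7, 10↦10]  zeros at y ∈ ∅
  x = 3: [0↦0, 1↦2, 2↦6, 3↦0, 4↦5, 5↦9, 6↦0, 7↦10, 8↦5, 9↦6, 10↦1]  zeros at y ∈ {0, 3, 6}
  x = 4: [0↦9, 1↦4, 2↦8, 3↦9, 4↦6, 5↦9, 6↦6, 7↦7, 8↦0, 9↦6, 10↦2]  zeros at y ∈ {8}
  x = 5: [0↦9, 1↦6, 2↦8, 3↦3, 4↦1, 5↦1, 6↦2, 7↦3, 8↦3, 9↦1, 10↦7]  zeros at y ∈ ∅
  x = 6: [0↦5, 1↦2, 2↦0, 3↦9, 4↦6, 5↦1, 6↦4, 7↦3, 8↦8, 9↦7, 10↦10]  zeros at y ∈ {2}
  x = 7: [0↦2, 1↦8, 2↦0, 3↦10, 4↦4, 5↦3, 6↦6, 7↦1, 8↦9, 9↦7, 10↦5]  zeros at y ∈ {2}
  x = 8: [0↦5, 1↦7, 2↦2, 3↦0, 4↦0, 5↦1, 6↦2, 7↦2, 8↦0, 9↦6, 10↦8]  zeros at y ∈ {3, 4, 8}
  x = 9: [0↦8, 1↦4, 2↦0, 3↦6, 4↦10, 5↦0, 6↦8, 7↦0, 8↦8, 9↦9, 10↦2]  zeros at y ∈ {2, 5, 7}
  x = 10: [0↦5, 1↦4, 2↦10, 3↦0, 4↦6, 5↦5, 6↦7, 7↦0, 8↦5, 9↦10, 10↦3]  zeros at y ∈ {3, 7}
Collecting zeros: affine points = {(1, 1), (3, 0), (3, 3), (3, 6), (4, 8), (6, 2), (7, 2), (8, 3), (8, 4), (8, 8), (9, 2), (9, 5), (9, 7), (10, 3), (10, 7)}.
Total count |C(F_11)_aff| = 15.


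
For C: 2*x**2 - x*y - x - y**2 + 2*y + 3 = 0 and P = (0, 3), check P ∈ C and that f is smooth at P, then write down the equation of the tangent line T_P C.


Tangent line at P: -4*x - 4*y + 12 = 0.

Step 1: f(0, 3) = 0, so P lies on C.
Step 2: partial derivatives
  f_x(x, y) = 4*x - y - 1, f_y(x, y) = -x - 2*y + 2.
  f_x(P) = -4, f_y(P) = -4 (gradient nonzero, so P is smooth).
Step 3: tangent line at P: -4·(x − 0) + -4·(y − 3) = 0.
Expanding: -4*x - 4*y + 12 = 0.


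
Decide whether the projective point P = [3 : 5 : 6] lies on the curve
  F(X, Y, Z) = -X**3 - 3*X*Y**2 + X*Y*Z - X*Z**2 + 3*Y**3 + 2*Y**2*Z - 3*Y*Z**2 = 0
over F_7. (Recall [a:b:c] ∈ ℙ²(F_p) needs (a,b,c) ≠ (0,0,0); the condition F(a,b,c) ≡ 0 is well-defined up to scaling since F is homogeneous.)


F(3,5,6) ≡ 5 (mod 7); P is NOT on the curve.

Evaluate F(3, 5, 6) term-by-term (mod 7).
  -X**3 ↦ -1·27·1·1 = -27
  -3*X*Y**2 ↦ -3·3·25·1 = -225
  X*Y*Z ↦ 1·3·5·6 = 90
  -X*Z**2 ↦ -1·3·1·36 = -108
  3*Y**3 ↦ 3·1·125·1 = 375
  2*Y**2*Z ↦ 2·1·25·6 = 300
  -3*Y*Z**2 ↦ -3·1·5·36 = -540
Sum: F(3, 5, 6) = (-27) + (-225) + (90) + (-108) + (375) + (300) + (-540) = -135.
Reducing mod 7: -135 ≡ 5 (mod 7).
Since F(a, b, c) ≡ 5 ≠ 0 (mod 7), P does NOT lie on the curve.


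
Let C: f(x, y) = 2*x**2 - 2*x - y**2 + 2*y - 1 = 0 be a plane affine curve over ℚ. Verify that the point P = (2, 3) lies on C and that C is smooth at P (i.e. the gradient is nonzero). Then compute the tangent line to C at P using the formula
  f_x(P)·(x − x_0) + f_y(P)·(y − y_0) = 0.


Tangent line at P: 6*x - 4*y = 0.

Step 1: f(2, 3) = 0, so P lies on C.
Step 2: partial derivatives
  f_x(x, y) = 4*x - 2, f_y(x, y) = 2 - 2*y.
  f_x(P) = 6, f_y(P) = -4 (gradient nonzero, so P is smooth).
Step 3: tangent line at P: 6·(x − 2) + -4·(y − 3) = 0.
Expanding: 6*x - 4*y = 0.


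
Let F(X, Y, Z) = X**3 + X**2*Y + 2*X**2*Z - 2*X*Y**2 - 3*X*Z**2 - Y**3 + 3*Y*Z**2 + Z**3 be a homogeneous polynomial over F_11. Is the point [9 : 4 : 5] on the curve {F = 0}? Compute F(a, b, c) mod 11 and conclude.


F(9,4,5) ≡ 7 (mod 11); P is NOT on the curve.

Evaluate F(9, 4, 5) term-by-term (mod 11).
  X**3 ↦ 1·729·1·1 = 729
  X**2*Y ↦ 1·81·4·1 = 324
  2*X**2*Z ↦ 2·81·1·5 = 810
  -2*X*Y**2 ↦ -2·9·16·1 = -288
  -3*X*Z**2 ↦ -3·9·1·25 = -675
  -Y**3 ↦ -1·1·64·1 = -64
  3*Y*Z**2 ↦ 3·1·4·25 = 300
  Z**3 ↦ 1·1·1·125 = 125
Sum: F(9, 4, 5) = (729) + (324) + (810) + (-288) + (-675) + (-64) + (300) + (125) = 1261.
Reducing mod 11: 1261 ≡ 7 (mod 11).
Since F(a, b, c) ≡ 7 ≠ 0 (mod 11), P does NOT lie on the curve.


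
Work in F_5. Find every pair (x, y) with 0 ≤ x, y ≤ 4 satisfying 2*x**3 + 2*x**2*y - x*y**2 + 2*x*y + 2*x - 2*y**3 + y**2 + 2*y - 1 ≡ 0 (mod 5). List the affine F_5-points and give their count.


Affine F_5-points: {(0, 1), (0, 3), (0, 4), (2, 1), (3, 3), (4, 0), (4, 3)}; count = 7.

For each of the 25 pairs (x, y) ∈ F_5², evaluate f(x, y) mod 5. Record the zeros.
  x = 0: [0↦4, 1↦0, 2↦1, 3↦0, 4↦0]  zeros at y ∈ {1, 3, 4}
  x = 1: [0↦3, 1↦2, 2↦4, 3↦2, 4↦4]  zeros at y ∈ ∅
  x = 2: [0↦4, 1↦0, 2↦2, 3↦3, 4↦1]  zeros at y ∈ {1}
  x = 3: [0↦4, 1↦1, 2↦2, 3↦0, 4↦3]  zeros at y ∈ {3}
  x = 4: [0↦0, 1↦2, 2↦1, 3↦0, 4↦2]  zeros at y ∈ {0, 3}
Collecting zeros: affine points = {(0, 1), (0, 3), (0, 4), (2, 1), (3, 3), (4, 0), (4, 3)}.
Total count |C(F_5)_aff| = 7.


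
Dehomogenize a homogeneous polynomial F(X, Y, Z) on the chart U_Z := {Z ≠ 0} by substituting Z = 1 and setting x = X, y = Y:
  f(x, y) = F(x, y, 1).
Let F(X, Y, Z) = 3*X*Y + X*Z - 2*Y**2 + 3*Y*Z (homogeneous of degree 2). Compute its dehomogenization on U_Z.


f(x, y) = 3*x*y + x - 2*y**2 + 3*y

On U_Z we set Z = 1. Each monomial c·X^i·Y^j·Z^k in F becomes c·x^i·y^j·1^k = c·x^i·y^j.
Substituting Z = 1: F(X, Y, 1) = 3*x*y + x - 2*y**2 + 3*y.
Note: deg(f) ≤ deg(F) = 2; strict inequality happens when F is divisible by Z (lost terms).


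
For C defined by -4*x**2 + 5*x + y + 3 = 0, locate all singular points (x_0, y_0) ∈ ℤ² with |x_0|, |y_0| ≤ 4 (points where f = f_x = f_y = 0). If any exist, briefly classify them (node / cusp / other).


No singular points in the scanned grid; C is smooth there.

Compute partial derivatives:
  f_x = 5 - 8*x.
  f_y = 1.
f_y = 1 is a nonzero constant, so f_y never vanishes: no point (x, y) can satisfy f = f_x = f_y = 0. In particular no (x, y) ∈ {−4, ..., 4}² is singular; the curve is smooth.


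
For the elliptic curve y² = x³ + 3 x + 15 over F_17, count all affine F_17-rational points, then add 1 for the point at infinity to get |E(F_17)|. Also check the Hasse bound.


Affine points = {(0, 7), (0, 10), (1, 6), (1, 11), (3, 0), (5, 6), (5, 11), (10, 5), (10, 12), (11, 6), (11, 11), (14, 8), (14, 9), (15, 1), (15, 16)}; affine count = 15; |E(F_17)| = 16.

Discriminant check: Δ ∝ 4a³ + 27b² = 4·3³ + 27·15² = 4·27 + 27·225 ≡ 12 (mod 17). Nonzero ⇒ E is nonsingular.
For each x ∈ F_17, compute rhs = x³ + 3·x + 15 mod 17, then count y ∈ F_17 with y² ≡ rhs.
  x = 0: rhs = 15, matching y values: 7, 10 (2 points).
  x = 1: rhs = 2, matching y values: 6, 11 (2 points).
  x = 2: rhs = 12, matching y values: none (0 points).
  x = 3: rhs = 0, matching y values: 0 (1 points).
  x = 4: rhs = 6, matching y values: none (0 points).
  x = 5: rhs = 2, matching y values: 6, 11 (2 points).
  x = 6: rhs = 11, matching y values: none (0 points).
  x = 7: rhs = 5, matching y values: none (0 points).
  x = 8: rhs = 7, matching y values: none (0 points).
  x = 9: rhs = 6, matching y values: none (0 points).
  x = 10: rhs = 8, matching y values: 5, 12 (2 points).
  x = 11: rhs = 2, matching y values: 6, 11 (2 points).
  x = 12: rhs = 11, matching y values: none (0 points).
  x = 13: rhs = 7, matching y values: none (0 points).
  x = 14: rhs = 13, matching y values: 8, 9 (2 points).
  x = 15: rhs = 1, matching y values: 1, 16 (2 points).
  x = 16: rhs = 11, matching y values: none (0 points).
Total affine count: 15.
Full point count |E(F_17)| = 15 + 1 = 16.
Hasse bound: |16 − (17+1)| = |-2| = 2 ≤ 2√17 ≈ 8.2462 ✓.


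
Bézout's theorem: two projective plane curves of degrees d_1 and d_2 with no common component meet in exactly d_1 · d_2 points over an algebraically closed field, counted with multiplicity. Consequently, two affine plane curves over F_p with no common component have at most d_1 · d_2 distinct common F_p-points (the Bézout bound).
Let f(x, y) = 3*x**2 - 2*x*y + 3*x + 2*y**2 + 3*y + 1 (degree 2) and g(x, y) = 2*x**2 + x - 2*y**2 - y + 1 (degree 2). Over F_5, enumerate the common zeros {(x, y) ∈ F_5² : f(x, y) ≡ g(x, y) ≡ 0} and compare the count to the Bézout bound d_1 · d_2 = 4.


Common zeros: {(0, 4)}; count = 1; Bézout bound = 4.

deg(f) = 2, deg(g) = 2, so Bézout bound = 4.
Scan x ∈ F_5. For each x, list the y ∈ F_5 with f(x, y) ≡ 0 and those with g(x, y) ≡ 0 (mod 5); the common zeros in that column are the intersection.
  x = 0: f ≡ 0 at y ∈ {2, 4}; g ≡ 0 at y ∈ {3, 4}; common: {4}.
  x = 1: f ≡ 0 at y ∈ {1}; g ≡ 0 at y ∈ ∅; common: ∅.
  x = 2: f ≡ 0 at y ∈ {1, 2}; g ≡ 0 at y ∈ {3, 4}; common: ∅.
  x = 3: f ≡ 0 at y ∈ ∅; g ≡ 0 at y ∈ ∅; common: ∅.
  x = 4: f ≡ 0 at y ∈ ∅; g ≡ 0 at y ∈ ∅; common: ∅.
Collecting: common zeros = {(0, 4)}, so the count is 1.
Comparison with the Bézout bound: 1 ≤ 4 = deg(f)·deg(g), as expected for curves with no common component (the affine F_5-count falls short of the bound because intersections may lie at infinity, over extension fields, or carry multiplicity).


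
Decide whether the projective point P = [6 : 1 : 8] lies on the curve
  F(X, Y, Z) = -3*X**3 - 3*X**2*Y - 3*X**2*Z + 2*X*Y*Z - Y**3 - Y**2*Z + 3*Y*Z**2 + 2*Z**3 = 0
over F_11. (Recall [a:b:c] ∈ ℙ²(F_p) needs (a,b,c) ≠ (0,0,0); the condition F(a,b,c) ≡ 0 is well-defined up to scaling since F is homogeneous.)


F(6,1,8) ≡ 2 (mod 11); P is NOT on the curve.

Evaluate F(6, 1, 8) term-by-term (mod 11).
  -3*X**3 ↦ -3·216·1·1 = -648
  -3*X**2*Y ↦ -3·36·1·1 = -108
  -3*X**2*Z ↦ -3·36·1·8 = -864
  2*X*Y*Z ↦ 2·6·1·8 = 96
  -Y**3 ↦ -1·1·1·1 = -1
  -Y**2*Z ↦ -1·1·1·8 = -8
  3*Y*Z**2 ↦ 3·1·1·64 = 192
  2*Z**3 ↦ 2·1·1·512 = 1024
Sum: F(6, 1, 8) = (-648) + (-108) + (-864) + (96) + (-1) + (-8) + (192) + (1024) = -317.
Reducing mod 11: -317 ≡ 2 (mod 11).
Since F(a, b, c) ≡ 2 ≠ 0 (mod 11), P does NOT lie on the curve.


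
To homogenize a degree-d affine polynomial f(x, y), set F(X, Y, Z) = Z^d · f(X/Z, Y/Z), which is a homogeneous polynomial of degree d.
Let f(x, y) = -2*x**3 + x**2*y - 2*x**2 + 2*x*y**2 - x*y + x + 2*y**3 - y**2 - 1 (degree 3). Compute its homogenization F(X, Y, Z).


F(X, Y, Z) = -2*X**3 + X**2*Y - 2*X**2*Z + 2*X*Y**2 - X*Y*Z + X*Z**2 + 2*Y**3 - Y**2*Z - Z**3

deg(f) = 3.
Substitute x = X/Z, y = Y/Z into f, then multiply by Z^3.
  monomial -2·x^3·y^0 ↦ -2·X^3·Y^0·Z^0.
  monomial 1·x^2·y^1 ↦ 1·X^2·Y^1·Z^0.
  monomial -2·x^2·y^0 ↦ -2·X^2·Y^0·Z^1.
  monomial 2·x^1·y^2 ↦ 2·X^1·Y^2·Z^0.
  monomial -1·x^1·y^1 ↦ -1·X^1·Y^1·Z^1.
  monomial 1·x^1·y^0 ↦ 1·X^1·Y^0·Z^2.
  monomial 2·x^0·y^3 ↦ 2·X^0·Y^3·Z^0.
  monomial -1·x^0·y^2 ↦ -1·X^0·Y^2·Z^1.
  monomial -1·x^0·y^0 ↦ -1·X^0·Y^0·Z^3.
Collecting: F(X, Y, Z) = -2*X**3 + X**2*Y - 2*X**2*Z + 2*X*Y**2 - X*Y*Z + X*Z**2 + 2*Y**3 - Y**2*Z - Z**3.


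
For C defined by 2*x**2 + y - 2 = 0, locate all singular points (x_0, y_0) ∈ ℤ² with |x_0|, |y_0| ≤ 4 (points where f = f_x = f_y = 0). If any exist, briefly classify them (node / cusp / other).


No singular points in the scanned grid; C is smooth there.

Compute partial derivatives:
  f_x = 4*x.
  f_y = 1.
f_y = 1 is a nonzero constant, so f_y never vanishes: no point (x, y) can satisfy f = f_x = f_y = 0. In particular no (x, y) ∈ {−4, ..., 4}² is singular; the curve is smooth.


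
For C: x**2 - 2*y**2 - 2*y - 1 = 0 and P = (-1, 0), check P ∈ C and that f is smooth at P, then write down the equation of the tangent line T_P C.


Tangent line at P: -2*x - 2*y - 2 = 0.

Step 1: f(-1, 0) = 0, so P lies on C.
Step 2: partial derivatives
  f_x(x, y) = 2*x, f_y(x, y) = -4*y - 2.
  f_x(P) = -2, f_y(P) = -2 (gradient nonzero, so P is smooth).
Step 3: tangent line at P: -2·(x − -1) + -2·(y − 0) = 0.
Expanding: -2*x - 2*y - 2 = 0.


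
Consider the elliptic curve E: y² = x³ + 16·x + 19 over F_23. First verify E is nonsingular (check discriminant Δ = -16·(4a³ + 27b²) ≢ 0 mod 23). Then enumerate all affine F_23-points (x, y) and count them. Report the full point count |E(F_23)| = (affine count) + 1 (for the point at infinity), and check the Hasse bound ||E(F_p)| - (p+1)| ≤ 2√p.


Affine points = {(1, 6), (1, 17), (2, 6), (2, 17), (3, 5), (3, 18), (4, 3), (4, 20), (6, 3), (6, 20), (9, 8), (9, 15), (10, 11), (10, 12), (11, 10), (11, 13), (13, 3), (13, 20), (15, 0), (16, 1), (16, 22), (17, 11), (17, 12), (19, 11), (19, 12), (20, 6), (20, 17), (21, 5), (21, 18), (22, 5), (22, 18)}; affine count = 31; |E(F_23)| = 32.

Discriminant check: Δ ∝ 4a³ + 27b² = 4·16³ + 27·19² = 4·4096 + 27·361 ≡ 3 (mod 23). Nonzero ⇒ E is nonsingular.
For each x ∈ F_23, compute rhs = x³ + 16·x + 19 mod 23, then count y ∈ F_23 with y² ≡ rhs.
  x = 0: rhs = 19, matching y values: none (0 points).
  x = 1: rhs = 13, matching y values: 6, 17 (2 points).
  x = 2: rhs = 13, matching y values: 6, 17 (2 points).
  x = 3: rhs = 2, matching y values: 5, 18 (2 points).
  x = 4: rhs = 9, matching y values: 3, 20 (2 points).
  x = 5: rhs = 17, matching y values: none (0 points).
  x = 6: rhs = 9, matching y values: 3, 20 (2 points).
  x = 7: rhs = 14, matching y values: none (0 points).
  x = 8: rhs = 15, matching y values: none (0 points).
  x = 9: rhs = 18, matching y values: 8, 15 (2 points).
  x = 10: rhs = 6, matching y values: 11, 12 (2 points).
  x = 11: rhs = 8, matching y values: 10, 13 (2 points).
  x = 12: rhs = 7, matching y values: none (0 points).
  x = 13: rhs = 9, matching y values: 3, 20 (2 points).
  x = 14: rhs = 20, matching y values: none (0 points).
  x = 15: rhs = 0, matching y values: 0 (1 points).
  x = 16: rhs = 1, matching y values: 1, 22 (2 points).
  x = 17: rhs = 6, matching y values: 11, 12 (2 points).
  x = 18: rhs = 21, matching y values: none (0 points).
  x = 19: rhs = 6, matching y values: 11, 12 (2 points).
  x = 20: rhs = 13, matching y values: 6, 17 (2 points).
  x = 21: rhs = 2, matching y values: 5, 18 (2 points).
  x = 22: rhs = 2, matching y values: 5, 18 (2 points).
Total affine count: 31.
Full point count |E(F_23)| = 31 + 1 = 32.
Hasse bound: |32 − (23+1)| = |8| = 8 ≤ 2√23 ≈ 9.5917 ✓.


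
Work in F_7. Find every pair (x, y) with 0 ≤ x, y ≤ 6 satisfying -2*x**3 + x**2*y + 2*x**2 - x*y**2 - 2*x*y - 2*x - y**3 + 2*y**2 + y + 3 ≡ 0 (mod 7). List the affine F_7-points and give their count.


Affine F_7-points: {(3, 3), (4, 3), (4, 4), (4, 5), (6, 2), (6, 3), (6, 5)}; count = 7.

For each of the 49 pairs (x, y) ∈ F_7², evaluate f(x, y) mod 7. Record the zeros.
  x = 0: [0↦3, 1↦5, 2↦5, 3↦4, 4↦3, 5↦3, 6↦5]  zeros at y ∈ ∅
  x = 1: [0↦1, 1↦1, 2↦4, 3↦4, 4↦2, 5↦6, 6↦3]  zeros at y ∈ ∅
  x = 2: [0↦5, 1↦5, 2↦6, 3↦2, 4↦1, 5↦4, 6↦5]  zeros at y ∈ ∅
  x = 3: [0↦3, 1↦5, 2↦6, 3↦0, 4↦2, 5↦6, 6↦6]  zeros at y ∈ {3}
  x = 4: [0↦4, 1↦3, 2↦6, 3↦0, 4↦0, 5↦0, 6↦1]  zeros at y ∈ {3, 4, 5}
  x = 5: [0↦3, 1↦1, 2↦1, 3↦4, 4↦4, 5↦2, 6↦6]  zeros at y ∈ ∅
  x = 6: [0↦2, 1↦1, 2↦0, 3↦0, 4↦2, 5↦0, 6↦2]  zeros at y ∈ {2, 3, 5}
Collecting zeros: affine points = {(3, 3), (4, 3), (4, 4), (4, 5), (6, 2), (6, 3), (6, 5)}.
Total count |C(F_7)_aff| = 7.


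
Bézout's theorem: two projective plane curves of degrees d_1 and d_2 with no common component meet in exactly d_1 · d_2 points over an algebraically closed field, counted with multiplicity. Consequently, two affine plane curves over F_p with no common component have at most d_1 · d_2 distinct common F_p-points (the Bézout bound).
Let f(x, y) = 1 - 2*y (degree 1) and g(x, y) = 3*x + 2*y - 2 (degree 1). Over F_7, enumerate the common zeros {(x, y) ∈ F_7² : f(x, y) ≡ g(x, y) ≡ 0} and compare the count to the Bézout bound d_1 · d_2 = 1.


Common zeros: {(5, 4)}; count = 1; Bézout bound = 1.

deg(f) = 1, deg(g) = 1, so Bézout bound = 1.
Scan x ∈ F_7. For each x, list the y ∈ F_7 with f(x, y) ≡ 0 and those with g(x, y) ≡ 0 (mod 7); the common zeros in that column are the intersection.
  x = 0: f ≡ 0 at y ∈ {4}; g ≡ 0 at y ∈ {1}; common: ∅.
  x = 1: f ≡ 0 at y ∈ {4}; g ≡ 0 at y ∈ {3}; common: ∅.
  x = 2: f ≡ 0 at y ∈ {4}; g ≡ 0 at y ∈ {5}; common: ∅.
  x = 3: f ≡ 0 at y ∈ {4}; g ≡ 0 at y ∈ {0}; common: ∅.
  x = 4: f ≡ 0 at y ∈ {4}; g ≡ 0 at y ∈ {2}; common: ∅.
  x = 5: f ≡ 0 at y ∈ {4}; g ≡ 0 at y ∈ {4}; common: {4}.
  x = 6: f ≡ 0 at y ∈ {4}; g ≡ 0 at y ∈ {6}; common: ∅.
Collecting: common zeros = {(5, 4)}, so the count is 1.
Comparison with the Bézout bound: 1 ≤ 1 = deg(f)·deg(g), as expected for curves with no common component (the bound is attained).


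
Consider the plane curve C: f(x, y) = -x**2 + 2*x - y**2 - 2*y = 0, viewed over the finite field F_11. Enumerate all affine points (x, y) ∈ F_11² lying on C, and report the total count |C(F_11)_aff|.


Affine F_11-points: {(0, 0), (0, 9), (2, 0), (2, 9), (3, 2), (3, 7), (4, 1), (4, 8), (9, 1), (9, 8), (10, 2), (10, 7)}; count = 12.

For each of the 121 pairs (x, y) ∈ F_11², evaluate f(x, y) mod 11. Record the zeros.
  x = 0: [0↦0, 1↦8, 2↦3, 3↦7, 4↦9, 5↦9, 6↦7, 7↦3, 8↦8, 9↦0, 10↦1]  zeros at y ∈ {0, 9}
  x = 1: [0↦1, 1↦9, 2↦4, 3↦8, 4↦10, 5↦10, 6↦8, 7↦4, 8↦9, 9↦1, 10↦2]  zeros at y ∈ ∅
  x = 2: [0↦0, 1↦8, 2↦3, 3↦7, 4↦9, 5↦9, 6↦7, 7↦3, 8↦8, 9↦0, 10↦1]  zeros at y ∈ {0, 9}
  x = 3: [0↦8, 1↦5, 2↦0, 3↦4, 4↦6, 5↦6, 6↦4, 7↦0, 8↦5, 9↦8, 10↦9]  zeros at y ∈ {2, 7}
  x = 4: [0↦3, 1↦0, 2↦6, 3↦10, 4↦1, 5↦1, 6↦10, 7↦6, 8↦0, 9↦3, 10↦4]  zeros at y ∈ {1, 8}
  x = 5: [0↦7, 1↦4, 2↦10, 3↦3, 4↦5, 5↦5, 6↦3, 7↦10, 8↦4, 9↦7, 10↦8]  zeros at y ∈ ∅
  x = 6: [0↦9, 1↦6, 2↦1, 3↦5, 4↦7, 5↦7, 6↦5, 7↦1, 8↦6, 9↦9, 10↦10]  zeros at y ∈ ∅
  x = 7: [0↦9, 1↦6, 2↦1, 3↦5, 4↦7, 5↦7, 6↦5, 7↦1, 8↦6, 9↦9, 10↦10]  zeros at y ∈ ∅
  x = 8: [0↦7, 1↦4, 2↦10, 3↦3, 4↦5, 5↦5, 6↦3, 7↦10, 8↦4, 9↦7, 10↦8]  zeros at y ∈ ∅
  x = 9: [0↦3, 1↦0, 2↦6, 3↦10, 4↦1, 5↦1, 6↦10, 7↦6, 8↦0, 9↦3, 10↦4]  zeros at y ∈ {1, 8}
  x = 10: [0↦8, 1↦5, 2↦0, 3↦4, 4↦6, 5↦6, 6↦4, 7↦0, 8↦5, 9↦8, 10↦9]  zeros at y ∈ {2, 7}
Collecting zeros: affine points = {(0, 0), (0, 9), (2, 0), (2, 9), (3, 2), (3, 7), (4, 1), (4, 8), (9, 1), (9, 8), (10, 2), (10, 7)}.
Total count |C(F_11)_aff| = 12.


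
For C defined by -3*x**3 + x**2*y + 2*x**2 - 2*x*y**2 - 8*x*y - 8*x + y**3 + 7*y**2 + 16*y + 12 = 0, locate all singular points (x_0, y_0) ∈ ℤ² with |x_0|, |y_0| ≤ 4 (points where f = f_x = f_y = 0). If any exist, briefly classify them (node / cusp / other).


Singular points: {(0, -2)}; classification: cusp.

Compute partial derivatives:
  f_x = -9*x**2 + 2*x*y + 4*x - 2*y**2 - 8*y - 8.
  f_y = x**2 - 4*x*y - 8*x + 3*y**2 + 14*y + 16.
Scan x_0 ∈ {−4, ..., 4}. For each x_0, f_y(x_0, y) is a polynomial in y; find its integer roots y ∈ {−4, ..., 4}, then test f_x and f at those candidates.
  x = -4: f_y(-4, y) = 3*y**2 + 30*y + 64; no integer root y with |y| ≤ 4.
  x = -3: f_y(-3, y) = 3*y**2 + 26*y + 49; no integer root y with |y| ≤ 4.
  x = -2: f_y(-2, y) = 3*y**2 + 22*y + 36; no integer root y with |y| ≤ 4.
  x = -1: f_y(-1, y) = 3*y**2 + 18*y + 25; no integer root y with |y| ≤ 4.
  x = 0: f_y(0, y) = 3*y**2 + 14*y + 16; vanishes at y ∈ {-2}. (0, -2): f_x = 0, f = 0 — SINGULAR.
  x = 1: f_y(1, y) = 3*y**2 + 10*y + 9; no integer root y with |y| ≤ 4.
  x = 2: f_y(2, y) = 3*y**2 + 6*y + 4; no integer root y with |y| ≤ 4.
  x = 3: f_y(3, y) = 3*y**2 + 2*y + 1; no integer root y with |y| ≤ 4.
  x = 4: f_y(4, y) = 3*y**2 - 2*y; vanishes at y ∈ {0}. (4, 0): f_x = -136 ≠ 0.
Only singular point on the grid: (0, -2).
Classify: substitute x = 0 + u, y = -2 + v and expand: f = -3*u**3 + u**2*v - 2*u*v**2 + v**3 + v**2.
No constant or linear terms (consistent with a singular point). Quadratic part: v**2. Cubic part: -3*u**3 + u**2*v - 2*u*v**2 + v**3.
The quadratic part v**2 is a perfect square, so there is a single (double) tangent line v = 0, i.e. y = -2. Restricting the cubic part to that line (v = 0) leaves -3*u**3 ≠ 0, so f is not divisible by v and the branch is v² ≈ 3*u**3 to lowest order — this is a cusp.
Classification: cusp.


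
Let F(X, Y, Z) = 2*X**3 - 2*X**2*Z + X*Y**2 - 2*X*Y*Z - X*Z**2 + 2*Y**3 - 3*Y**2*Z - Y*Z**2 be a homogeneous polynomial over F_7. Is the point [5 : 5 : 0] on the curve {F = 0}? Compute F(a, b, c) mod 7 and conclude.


F(5,5,0) ≡ 2 (mod 7); P is NOT on the curve.

Evaluate F(5, 5, 0) term-by-term (mod 7).
  2*X**3 ↦ 2·125·1·1 = 250
  -2*X**2*Z ↦ -2·25·1·0 = 0
  X*Y**2 ↦ 1·5·25·1 = 125
  -2*X*Y*Z ↦ -2·5·5·0 = 0
  -X*Z**2 ↦ -1·5·1·0 = 0
  2*Y**3 ↦ 2·1·125·1 = 250
  -3*Y**2*Z ↦ -3·1·25·0 = 0
  -Y*Z**2 ↦ -1·1·5·0 = 0
Sum: F(5, 5, 0) = (250) + (0) + (125) + (0) + (0) + (250) + (0) + (0) = 625.
Reducing mod 7: 625 ≡ 2 (mod 7).
Since F(a, b, c) ≡ 2 ≠ 0 (mod 7), P does NOT lie on the curve.


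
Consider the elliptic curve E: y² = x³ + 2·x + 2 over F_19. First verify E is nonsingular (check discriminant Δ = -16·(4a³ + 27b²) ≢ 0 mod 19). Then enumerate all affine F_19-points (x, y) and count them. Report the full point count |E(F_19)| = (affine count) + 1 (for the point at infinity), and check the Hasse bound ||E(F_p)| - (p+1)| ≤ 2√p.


Affine points = {(1, 9), (1, 10), (3, 4), (3, 15), (4, 6), (4, 13), (5, 2), (5, 17), (7, 6), (7, 13), (8, 6), (8, 13), (11, 5), (11, 14), (12, 5), (12, 14), (14, 0), (15, 5), (15, 14), (16, 8), (16, 11), (17, 3), (17, 16)}; affine count = 23; |E(F_19)| = 24.

Discriminant check: Δ ∝ 4a³ + 27b² = 4·2³ + 27·2² = 4·8 + 27·4 ≡ 7 (mod 19). Nonzero ⇒ E is nonsingular.
For each x ∈ F_19, compute rhs = x³ + 2·x + 2 mod 19, then count y ∈ F_19 with y² ≡ rhs.
  x = 0: rhs = 2, matching y values: none (0 points).
  x = 1: rhs = 5, matching y values: 9, 10 (2 points).
  x = 2: rhs = 14, matching y values: none (0 points).
  x = 3: rhs = 16, matching y values: 4, 15 (2 points).
  x = 4: rhs = 17, matching y values: 6, 13 (2 points).
  x = 5: rhs = 4, matching y values: 2, 17 (2 points).
  x = 6: rhs = 2, matching y values: none (0 points).
  x = 7: rhs = 17, matching y values: 6, 13 (2 points).
  x = 8: rhs = 17, matching y values: 6, 13 (2 points).
  x = 9: rhs = 8, matching y values: none (0 points).
  x = 10: rhs = 15, matching y values: none (0 points).
  x = 11: rhs = 6, matching y values: 5, 14 (2 points).
  x = 12: rhs = 6, matching y values: 5, 14 (2 points).
  x = 13: rhs = 2, matching y values: none (0 points).
  x = 14: rhs = 0, matching y values: 0 (1 points).
  x = 15: rhs = 6, matching y values: 5, 14 (2 points).
  x = 16: rhs = 7, matching y values: 8, 11 (2 points).
  x = 17: rhs = 9, matching y values: 3, 16 (2 points).
  x = 18: rhs = 18, matching y values: none (0 points).
Total affine count: 23.
Full point count |E(F_19)| = 23 + 1 = 24.
Hasse bound: |24 − (19+1)| = |4| = 4 ≤ 2√19 ≈ 8.7178 ✓.


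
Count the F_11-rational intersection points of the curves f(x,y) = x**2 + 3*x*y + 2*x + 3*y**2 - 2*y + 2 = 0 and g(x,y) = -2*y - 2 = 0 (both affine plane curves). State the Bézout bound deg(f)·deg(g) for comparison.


Common zeros: ∅; count = 0; Bézout bound = 2.

deg(f) = 2, deg(g) = 1, so Bézout bound = 2.
Scan x ∈ F_11. For each x, list the y ∈ F_11 with f(x, y) ≡ 0 and those with g(x, y) ≡ 0 (mod 11); the common zeros in that column are the intersection.
  x = 0: f ≡ 0 at y ∈ ∅; g ≡ 0 at y ∈ {10}; common: ∅.
  x = 1: f ≡ 0 at y ∈ ∅; g ≡ 0 at y ∈ {10}; common: ∅.
  x = 2: f ≡ 0 at y ∈ ∅; g ≡ 0 at y ∈ {10}; common: ∅.
  x = 3: f ≡ 0 at y ∈ ∅; g ≡ 0 at y ∈ {10}; common: ∅.
  x = 4: f ≡ 0 at y ∈ ∅; g ≡ 0 at y ∈ {10}; common: ∅.
  x = 5: f ≡ 0 at y ∈ {7}; g ≡ 0 at y ∈ {10}; common: ∅.
  x = 6: f ≡ 0 at y ∈ ∅; g ≡ 0 at y ∈ {10}; common: ∅.
  x = 7: f ≡ 0 at y ∈ ∅; g ≡ 0 at y ∈ {10}; common: ∅.
  x = 8: f ≡ 0 at y ∈ ∅; g ≡ 0 at y ∈ {10}; common: ∅.
  x = 9: f ≡ 0 at y ∈ ∅; g ≡ 0 at y ∈ {10}; common: ∅.
  x = 10: f ≡ 0 at y ∈ ∅; g ≡ 0 at y ∈ {10}; common: ∅.
Collecting: common zeros = ∅, so the count is 0.
Comparison with the Bézout bound: 0 ≤ 2 = deg(f)·deg(g), as expected for curves with no common component (the affine F_11-count falls short of the bound because intersections may lie at infinity, over extension fields, or carry multiplicity).


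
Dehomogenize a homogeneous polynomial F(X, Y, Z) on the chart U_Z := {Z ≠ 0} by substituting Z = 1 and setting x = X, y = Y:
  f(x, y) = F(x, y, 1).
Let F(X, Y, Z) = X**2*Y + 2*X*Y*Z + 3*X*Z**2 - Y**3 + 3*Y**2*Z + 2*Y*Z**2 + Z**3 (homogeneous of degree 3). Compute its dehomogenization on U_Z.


f(x, y) = x**2*y + 2*x*y + 3*x - y**3 + 3*y**2 + 2*y + 1

On U_Z we set Z = 1. Each monomial c·X^i·Y^j·Z^k in F becomes c·x^i·y^j·1^k = c·x^i·y^j.
Substituting Z = 1: F(X, Y, 1) = x**2*y + 2*x*y + 3*x - y**3 + 3*y**2 + 2*y + 1.
Note: deg(f) ≤ deg(F) = 3; strict inequality happens when F is divisible by Z (lost terms).


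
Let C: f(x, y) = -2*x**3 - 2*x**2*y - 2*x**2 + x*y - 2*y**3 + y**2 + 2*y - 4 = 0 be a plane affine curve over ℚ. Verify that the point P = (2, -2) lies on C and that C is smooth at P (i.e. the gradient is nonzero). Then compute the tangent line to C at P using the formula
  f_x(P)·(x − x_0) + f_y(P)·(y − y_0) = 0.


Tangent line at P: -18*x - 32*y - 28 = 0.

Step 1: f(2, -2) = 0, so P lies on C.
Step 2: partial derivatives
  f_x(x, y) = -6*x**2 - 4*x*y - 4*x + y, f_y(x, y) = -2*x**2 + x - 6*y**2 + 2*y + 2.
  f_x(P) = -18, f_y(P) = -32 (gradient nonzero, so P is smooth).
Step 3: tangent line at P: -18·(x − 2) + -32·(y − -2) = 0.
Expanding: -18*x - 32*y - 28 = 0.


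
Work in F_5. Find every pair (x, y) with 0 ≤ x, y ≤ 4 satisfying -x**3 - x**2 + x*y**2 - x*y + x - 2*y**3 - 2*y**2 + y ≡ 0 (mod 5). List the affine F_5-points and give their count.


Affine F_5-points: {(0, 0), (1, 4), (2, 0), (4, 2)}; count = 4.

For each of the 25 pairs (x, y) ∈ F_5², evaluate f(x, y) mod 5. Record the zeros.
  x = 0: [0↦0, 1↦2, 2↦3, 3↦1, 4↦4]  zeros at y ∈ {0}
  x = 1: [0↦4, 1↦1, 2↦4, 3↦1, 4↦0]  zeros at y ∈ {4}
  x = 2: [0↦0, 1↦2, 2↦2, 3↦3, 4↦3]  zeros at y ∈ {0}
  x = 3: [0↦2, 1↦4, 2↦1, 3↦1, 4↦2]  zeros at y ∈ ∅
  x = 4: [0↦4, 1↦1, 2↦0, 3↦4, 4↦1]  zeros at y ∈ {2}
Collecting zeros: affine points = {(0, 0), (1, 4), (2, 0), (4, 2)}.
Total count |C(F_5)_aff| = 4.


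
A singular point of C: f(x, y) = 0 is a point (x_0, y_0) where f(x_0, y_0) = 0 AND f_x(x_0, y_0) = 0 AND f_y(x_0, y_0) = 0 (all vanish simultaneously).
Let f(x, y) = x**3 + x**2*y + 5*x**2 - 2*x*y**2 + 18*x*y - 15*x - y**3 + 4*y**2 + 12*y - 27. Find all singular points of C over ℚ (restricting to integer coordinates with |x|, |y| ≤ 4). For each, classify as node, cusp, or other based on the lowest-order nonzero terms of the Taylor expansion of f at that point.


Singular points: {(-3, 3)}; classification: node.

Compute partial derivatives:
  f_x = 3*x**2 + 2*x*y + 10*x - 2*y**2 + 18*y - 15.
  f_y = x**2 - 4*x*y + 18*x - 3*y**2 + 8*y + 12.
Scan x_0 ∈ {−4, ..., 4}. For each x_0, f_y(x_0, y) is a polynomial in y; find its integer roots y ∈ {−4, ..., 4}, then test f_x and f at those candidates.
  x = -4: f_y(-4, y) = -3*y**2 + 24*y - 44; no integer root y with |y| ≤ 4.
  x = -3: f_y(-3, y) = -3*y**2 + 20*y - 33; vanishes at y ∈ {3}. (-3, 3): f_x = 0, f = 0 — SINGULAR.
  x = -2: f_y(-2, y) = -3*y**2 + 16*y - 20; vanishes at y ∈ {2}. (-2, 2): f_x = -3 ≠ 0.
  x = -1: f_y(-1, y) = -3*y**2 + 12*y - 5; no integer root y with |y| ≤ 4.
  x = 0: f_y(0, y) = -3*y**2 + 8*y + 12; no integer root y with |y| ≤ 4.
  x = 1: f_y(1, y) = -3*y**2 + 4*y + 31; no integer root y with |y| ≤ 4.
  x = 2: f_y(2, y) = 52 - 3*y**2; no integer root y with |y| ≤ 4.
  x = 3: f_y(3, y) = -3*y**2 - 4*y + 75; no integer root y with |y| ≤ 4.
  x = 4: f_y(4, y) = -3*y**2 - 8*y + 100; no integer root y with |y| ≤ 4.
Only singular point on the grid: (-3, 3).
Classify: substitute x = -3 + u, y = 3 + v and expand: f = u**3 + u**2*v - u**2 - 2*u*v**2 - v**3 + v**2.
No constant or linear terms (consistent with a singular point). Quadratic part: -u**2 + v**2. Cubic part: u**3 + u**2*v - 2*u*v**2 - v**3.
The quadratic part v**2 - u**2 = (v − u)(v + u) splits into two distinct linear factors, so there are two distinct tangent lines y − 3 = ±(x − -3) — this is a node (ordinary double point).
Classification: node.


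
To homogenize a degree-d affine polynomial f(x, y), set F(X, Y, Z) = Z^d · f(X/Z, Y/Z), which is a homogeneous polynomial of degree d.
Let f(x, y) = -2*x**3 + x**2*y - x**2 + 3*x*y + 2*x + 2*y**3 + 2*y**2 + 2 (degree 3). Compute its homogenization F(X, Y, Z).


F(X, Y, Z) = -2*X**3 + X**2*Y - X**2*Z + 3*X*Y*Z + 2*X*Z**2 + 2*Y**3 + 2*Y**2*Z + 2*Z**3

deg(f) = 3.
Substitute x = X/Z, y = Y/Z into f, then multiply by Z^3.
  monomial -2·x^3·y^0 ↦ -2·X^3·Y^0·Z^0.
  monomial 1·x^2·y^1 ↦ 1·X^2·Y^1·Z^0.
  monomial -1·x^2·y^0 ↦ -1·X^2·Y^0·Z^1.
  monomial 3·x^1·y^1 ↦ 3·X^1·Y^1·Z^1.
  monomial 2·x^1·y^0 ↦ 2·X^1·Y^0·Z^2.
  monomial 2·x^0·y^3 ↦ 2·X^0·Y^3·Z^0.
  monomial 2·x^0·y^2 ↦ 2·X^0·Y^2·Z^1.
  monomial 2·x^0·y^0 ↦ 2·X^0·Y^0·Z^3.
Collecting: F(X, Y, Z) = -2*X**3 + X**2*Y - X**2*Z + 3*X*Y*Z + 2*X*Z**2 + 2*Y**3 + 2*Y**2*Z + 2*Z**3.


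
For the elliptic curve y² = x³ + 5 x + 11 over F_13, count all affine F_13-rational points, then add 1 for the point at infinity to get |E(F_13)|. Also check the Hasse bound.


Affine points = {(1, 2), (1, 11), (2, 4), (2, 9), (3, 1), (3, 12), (4, 2), (4, 11), (6, 6), (6, 7), (7, 5), (7, 8), (8, 2), (8, 11)}; affine count = 14; |E(F_13)| = 15.

Discriminant check: Δ ∝ 4a³ + 27b² = 4·5³ + 27·11² = 4·125 + 27·121 ≡ 10 (mod 13). Nonzero ⇒ E is nonsingular.
For each x ∈ F_13, compute rhs = x³ + 5·x + 11 mod 13, then count y ∈ F_13 with y² ≡ rhs.
  x = 0: rhs = 11, matching y values: none (0 points).
  x = 1: rhs = 4, matching y values: 2, 11 (2 points).
  x = 2: rhs = 3, matching y values: 4, 9 (2 points).
  x = 3: rhs = 1, matching y values: 1, 12 (2 points).
  x = 4: rhs = 4, matching y values: 2, 11 (2 points).
  x = 5: rhs = 5, matching y values: none (0 points).
  x = 6: rhs = 10, matching y values: 6, 7 (2 points).
  x = 7: rhs = 12, matching y values: 5, 8 (2 points).
  x = 8: rhs = 4, matching y values: 2, 11 (2 points).
  x = 9: rhs = 5, matching y values: none (0 points).
  x = 10: rhs = 8, matching y values: none (0 points).
  x = 11: rhs = 6, matching y values: none (0 points).
  x = 12: rhs = 5, matching y values: none (0 points).
Total affine count: 14.
Full point count |E(F_13)| = 14 + 1 = 15.
Hasse bound: |15 − (13+1)| = |1| = 1 ≤ 2√13 ≈ 7.2111 ✓.


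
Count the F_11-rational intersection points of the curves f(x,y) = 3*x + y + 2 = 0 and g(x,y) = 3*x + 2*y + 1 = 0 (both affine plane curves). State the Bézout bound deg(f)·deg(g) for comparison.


Common zeros: {(10, 1)}; count = 1; Bézout bound = 1.

deg(f) = 1, deg(g) = 1, so Bézout bound = 1.
Scan x ∈ F_11. For each x, list the y ∈ F_11 with f(x, y) ≡ 0 and those with g(x, y) ≡ 0 (mod 11); the common zeros in that column are the intersection.
  x = 0: f ≡ 0 at y ∈ {9}; g ≡ 0 at y ∈ {5}; common: ∅.
  x = 1: f ≡ 0 at y ∈ {6}; g ≡ 0 at y ∈ {9}; common: ∅.
  x = 2: f ≡ 0 at y ∈ {3}; g ≡ 0 at y ∈ {2}; common: ∅.
  x = 3: f ≡ 0 at y ∈ {0}; g ≡ 0 at y ∈ {6}; common: ∅.
  x = 4: f ≡ 0 at y ∈ {8}; g ≡ 0 at y ∈ {10}; common: ∅.
  x = 5: f ≡ 0 at y ∈ {5}; g ≡ 0 at y ∈ {3}; common: ∅.
  x = 6: f ≡ 0 at y ∈ {2}; g ≡ 0 at y ∈ {7}; common: ∅.
  x = 7: f ≡ 0 at y ∈ {10}; g ≡ 0 at y ∈ {0}; common: ∅.
  x = 8: f ≡ 0 at y ∈ {7}; g ≡ 0 at y ∈ {4}; common: ∅.
  x = 9: f ≡ 0 at y ∈ {4}; g ≡ 0 at y ∈ {8}; common: ∅.
  x = 10: f ≡ 0 at y ∈ {1}; g ≡ 0 at y ∈ {1}; common: {1}.
Collecting: common zeros = {(10, 1)}, so the count is 1.
Comparison with the Bézout bound: 1 ≤ 1 = deg(f)·deg(g), as expected for curves with no common component (the bound is attained).


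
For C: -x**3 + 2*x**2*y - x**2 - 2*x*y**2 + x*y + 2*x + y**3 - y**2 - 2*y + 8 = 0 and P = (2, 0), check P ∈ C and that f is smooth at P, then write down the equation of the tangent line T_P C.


Tangent line at P: -14*x + 8*y + 28 = 0.

Step 1: f(2, 0) = 0, so P lies on C.
Step 2: partial derivatives
  f_x(x, y) = -3*x**2 + 4*x*y - 2*x - 2*y**2 + y + 2, f_y(x, y) = 2*x**2 - 4*x*y + x + 3*y**2 - 2*y - 2.
  f_x(P) = -14, f_y(P) = 8 (gradient nonzero, so P is smooth).
Step 3: tangent line at P: -14·(x − 2) + 8·(y − 0) = 0.
Expanding: -14*x + 8*y + 28 = 0.


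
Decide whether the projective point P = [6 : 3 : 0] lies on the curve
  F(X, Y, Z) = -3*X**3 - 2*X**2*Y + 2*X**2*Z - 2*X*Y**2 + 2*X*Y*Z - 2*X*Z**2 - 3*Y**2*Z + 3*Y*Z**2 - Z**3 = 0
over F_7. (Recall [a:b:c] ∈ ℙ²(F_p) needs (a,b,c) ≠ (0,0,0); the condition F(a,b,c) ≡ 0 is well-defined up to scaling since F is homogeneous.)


F(6,3,0) ≡ 1 (mod 7); P is NOT on the curve.

Evaluate F(6, 3, 0) term-by-term (mod 7).
  -3*X**3 ↦ -3·216·1·1 = -648
  -2*X**2*Y ↦ -2·36·3·1 = -216
  2*X**2*Z ↦ 2·36·1·0 = 0
  -2*X*Y**2 ↦ -2·6·9·1 = -108
  2*X*Y*Z ↦ 2·6·3·0 = 0
  -2*X*Z**2 ↦ -2·6·1·0 = 0
  -3*Y**2*Z ↦ -3·1·9·0 = 0
  3*Y*Z**2 ↦ 3·1·3·0 = 0
  -Z**3 ↦ -1·1·1·0 = 0
Sum: F(6, 3, 0) = (-648) + (-216) + (0) + (-108) + (0) + (0) + (0) + (0) + (0) = -972.
Reducing mod 7: -972 ≡ 1 (mod 7).
Since F(a, b, c) ≡ 1 ≠ 0 (mod 7), P does NOT lie on the curve.


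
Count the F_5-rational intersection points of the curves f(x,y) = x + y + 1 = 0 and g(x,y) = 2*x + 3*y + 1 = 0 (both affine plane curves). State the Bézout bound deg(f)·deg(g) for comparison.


Common zeros: {(3, 1)}; count = 1; Bézout bound = 1.

deg(f) = 1, deg(g) = 1, so Bézout bound = 1.
Scan x ∈ F_5. For each x, list the y ∈ F_5 with f(x, y) ≡ 0 and those with g(x, y) ≡ 0 (mod 5); the common zeros in that column are the intersection.
  x = 0: f ≡ 0 at y ∈ {4}; g ≡ 0 at y ∈ {3}; common: ∅.
  x = 1: f ≡ 0 at y ∈ {3}; g ≡ 0 at y ∈ {4}; common: ∅.
  x = 2: f ≡ 0 at y ∈ {2}; g ≡ 0 at y ∈ {0}; common: ∅.
  x = 3: f ≡ 0 at y ∈ {1}; g ≡ 0 at y ∈ {1}; common: {1}.
  x = 4: f ≡ 0 at y ∈ {0}; g ≡ 0 at y ∈ {2}; common: ∅.
Collecting: common zeros = {(3, 1)}, so the count is 1.
Comparison with the Bézout bound: 1 ≤ 1 = deg(f)·deg(g), as expected for curves with no common component (the bound is attained).


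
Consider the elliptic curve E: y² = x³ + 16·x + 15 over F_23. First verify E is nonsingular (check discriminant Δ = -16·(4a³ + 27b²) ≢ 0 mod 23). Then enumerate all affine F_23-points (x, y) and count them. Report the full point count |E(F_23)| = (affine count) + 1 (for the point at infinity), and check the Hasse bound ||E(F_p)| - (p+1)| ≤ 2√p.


Affine points = {(1, 3), (1, 20), (2, 3), (2, 20), (5, 6), (5, 17), (10, 5), (10, 18), (11, 2), (11, 21), (12, 7), (12, 16), (14, 4), (14, 19), (17, 5), (17, 18), (19, 5), (19, 18), (20, 3), (20, 20)}; affine count = 20; |E(F_23)| = 21.

Discriminant check: Δ ∝ 4a³ + 27b² = 4·16³ + 27·15² = 4·4096 + 27·225 ≡ 11 (mod 23). Nonzero ⇒ E is nonsingular.
For each x ∈ F_23, compute rhs = x³ + 16·x + 15 mod 23, then count y ∈ F_23 with y² ≡ rhs.
  x = 0: rhs = 15, matching y values: none (0 points).
  x = 1: rhs = 9, matching y values: 3, 20 (2 points).
  x = 2: rhs = 9, matching y values: 3, 20 (2 points).
  x = 3: rhs = 21, matching y values: none (0 points).
  x = 4: rhs = 5, matching y values: none (0 points).
  x = 5: rhs = 13, matching y values: 6, 17 (2 points).
  x = 6: rhs = 5, matching y values: none (0 points).
  x = 7: rhs = 10, matching y values: none (0 points).
  x = 8: rhs = 11, matching y values: none (0 points).
  x = 9: rhs = 14, matching y values: none (0 points).
  x = 10: rhs = 2, matching y values: 5, 18 (2 points).
  x = 11: rhs = 4, matching y values: 2, 21 (2 points).
  x = 12: rhs = 3, matching y values: 7, 16 (2 points).
  x = 13: rhs = 5, matching y values: none (0 points).
  x = 14: rhs = 16, matching y values: 4, 19 (2 points).
  x = 15: rhs = 19, matching y values: none (0 points).
  x = 16: rhs = 20, matching y values: none (0 points).
  x = 17: rhs = 2, matching y values: 5, 18 (2 points).
  x = 18: rhs = 17, matching y values: none (0 points).
  x = 19: rhs = 2, matching y values: 5, 18 (2 points).
  x = 20: rhs = 9, matching y values: 3, 20 (2 points).
  x = 21: rhs = 21, matching y values: none (0 points).
  x = 22: rhs = 21, matching y values: none (0 points).
Total affine count: 20.
Full point count |E(F_23)| = 20 + 1 = 21.
Hasse bound: |21 − (23+1)| = |-3| = 3 ≤ 2√23 ≈ 9.5917 ✓.
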